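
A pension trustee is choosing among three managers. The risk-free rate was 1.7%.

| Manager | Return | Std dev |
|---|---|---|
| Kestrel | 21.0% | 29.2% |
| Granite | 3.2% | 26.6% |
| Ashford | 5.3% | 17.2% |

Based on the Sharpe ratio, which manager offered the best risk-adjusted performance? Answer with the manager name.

Kestrel: Sharpe ratio = (21.0% − 1.7%) / 29.2% = 0.661
Granite: Sharpe ratio = (3.2% − 1.7%) / 26.6% = 0.056
Ashford: Sharpe ratio = (5.3% − 1.7%) / 17.2% = 0.209
Highest: Kestrel (0.661).

Kestrel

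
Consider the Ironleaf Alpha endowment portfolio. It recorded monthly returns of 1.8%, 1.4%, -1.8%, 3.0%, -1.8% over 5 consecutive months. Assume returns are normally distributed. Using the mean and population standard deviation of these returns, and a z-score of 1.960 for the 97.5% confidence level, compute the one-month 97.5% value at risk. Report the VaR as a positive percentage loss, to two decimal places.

r̄ = (1.8 + 1.4 − 1.8 + 3 − 1.8) / 5 = 2.60 / 5 = 0.5200%
Population σ = √[Σ(r − r̄)² / 5] = √[19.3280 / 5] = √3.8656 = 1.9661%
VaR = −(r̄ − z·σ) = −(0.5200 − 1.960 × 1.9661) = −(-3.3336) = 3.3336%

3.33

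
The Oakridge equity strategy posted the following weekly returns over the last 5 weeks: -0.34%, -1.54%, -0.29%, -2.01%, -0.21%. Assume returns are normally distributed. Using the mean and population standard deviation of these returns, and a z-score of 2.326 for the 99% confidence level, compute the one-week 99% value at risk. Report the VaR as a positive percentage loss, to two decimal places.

2.62

Mean return μ = -4.390 / 5 = -0.8780%
Σ(r − μ)² = (-0.34 − (-0.8780))² + (-1.54 − (-0.8780))² + (-0.29 − (-0.8780))² + … = 2.8011
population σ = √(2.8011 / 5) = √0.5602 = 0.7485%
VaR = −(μ − z·σ) = −(-0.8780 − 2.326 × 0.7485) = −(-2.6190) = 2.6190%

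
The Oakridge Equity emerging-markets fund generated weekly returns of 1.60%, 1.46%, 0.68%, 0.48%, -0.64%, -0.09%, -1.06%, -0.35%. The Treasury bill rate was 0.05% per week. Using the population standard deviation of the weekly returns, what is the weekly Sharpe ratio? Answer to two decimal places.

0.23

μ = (1.6 + 1.46 + 0.68 + 0.48 − 0.64 − 0.09 − 1.06 − 0.35) / 8 = 2.080 / 8 = 0.2600%
Σ(r − μ)² = (1.6 − 0.2600)² + (1.46 − 0.2600)² + … = 6.5074
σ = √[6.5074 / 8] = 0.9019%
Sharpe = (μ − rf) / σ = (0.2600 − 0.05) / 0.9019 = 0.2100 / 0.9019 = 0.2328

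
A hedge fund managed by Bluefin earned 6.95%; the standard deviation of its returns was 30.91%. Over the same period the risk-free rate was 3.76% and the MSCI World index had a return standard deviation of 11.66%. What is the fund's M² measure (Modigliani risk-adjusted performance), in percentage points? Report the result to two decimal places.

Sharpe = (Rp − Rf) / σp = (6.95% − 3.76%) / 30.91% = 0.1032
M² = Rf + Sharpe × σm = 3.76% + 0.1032 × 11.66% = 4.9633%

4.96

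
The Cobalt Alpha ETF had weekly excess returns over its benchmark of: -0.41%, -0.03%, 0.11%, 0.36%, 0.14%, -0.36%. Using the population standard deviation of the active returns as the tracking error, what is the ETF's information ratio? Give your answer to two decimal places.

μ = (-0.41 − 0.03 + 0.11 + 0.36 + 0.14 − 0.36) / 6 = -0.190 / 6 = -0.0317%
Σ(r − μ)² = 0.4539; population σ = √(0.4539/6) = 0.2750%
IR = μ / tracking error = -0.0317 / 0.2750 = -0.1153

-0.12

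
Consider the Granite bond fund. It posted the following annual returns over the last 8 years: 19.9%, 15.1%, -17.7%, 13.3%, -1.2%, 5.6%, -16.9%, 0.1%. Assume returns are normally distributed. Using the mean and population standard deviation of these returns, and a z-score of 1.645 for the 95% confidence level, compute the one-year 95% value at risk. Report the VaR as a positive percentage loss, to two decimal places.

19.42

r̄ = (19.9 + 15.1 − 17.7 + 13.3 − 1.2 + 5.6 − 16.9 + 0.1) / 8 = 2.2750%
Population std dev = √[1391.2150 / 8] = 13.1872%
VaR = −(r̄ − z·σ) = −(2.2750 − 1.645 × 13.1872) = −(-19.4179) = 19.4179%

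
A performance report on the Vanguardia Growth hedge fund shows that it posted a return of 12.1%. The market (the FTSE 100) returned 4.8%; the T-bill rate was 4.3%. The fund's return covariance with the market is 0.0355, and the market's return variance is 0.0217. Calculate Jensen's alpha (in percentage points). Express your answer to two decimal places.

β = Cov / Var = 0.0355 / 0.0217 = 1.6359
E[R] = Rf + β(Rm − Rf) = 4.3% + 1.6359 × (4.8% − 4.3%) = 5.1180%
α = Rp − E[R] = 12.1% − 5.1180% = 6.9820

6.98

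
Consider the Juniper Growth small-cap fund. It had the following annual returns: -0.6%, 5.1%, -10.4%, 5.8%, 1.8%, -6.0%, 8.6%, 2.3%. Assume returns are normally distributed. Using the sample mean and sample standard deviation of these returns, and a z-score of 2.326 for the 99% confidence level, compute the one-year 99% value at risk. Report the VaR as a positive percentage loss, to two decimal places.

r̄ = (-0.6 + 5.1 − 10.4 + 5.8 + 1.8 − 6 + 8.6 + 2.3) / 8 = 6.60 / 8 = 0.8250%
Σ(r − r̄)² = (-0.6 − 0.8250)² + (5.1 − 0.8250)² + … = 281.2150
sample σ = √(281.2150 / 7) = √40.1736 = 6.3383%
VaR = −(r̄ − z·σ) = −(0.8250 − 2.326 × 6.3383) = −(-13.9179) = 13.9179%

13.92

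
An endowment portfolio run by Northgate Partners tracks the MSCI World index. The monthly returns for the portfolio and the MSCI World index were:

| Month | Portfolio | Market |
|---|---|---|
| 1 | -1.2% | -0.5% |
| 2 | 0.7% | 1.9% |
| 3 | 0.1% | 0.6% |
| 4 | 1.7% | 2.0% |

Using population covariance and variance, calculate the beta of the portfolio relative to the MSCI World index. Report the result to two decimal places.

0.97

r̄p = 0.3250%,  r̄m = 1.0000%
Cov = Σ(rp − r̄p)(rm − r̄m) / 4 = 1.0225
Var(rm) = Σ(rm − r̄m)² / 4 = 1.0550
β = Cov / Var = 1.0225 / 1.0550 = 0.9692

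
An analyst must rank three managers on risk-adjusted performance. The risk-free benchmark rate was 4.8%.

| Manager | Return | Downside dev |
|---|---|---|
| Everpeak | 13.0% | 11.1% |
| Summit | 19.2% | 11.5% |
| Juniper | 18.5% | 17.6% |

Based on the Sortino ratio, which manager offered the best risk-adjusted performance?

Summit

Everpeak: Sortino ratio = (13.0% − 4.8%) / 11.1% = 0.739
Summit: Sortino ratio = (19.2% − 4.8%) / 11.5% = 1.252
Juniper: Sortino ratio = (18.5% − 4.8%) / 17.6% = 0.778
Highest: Summit (1.252).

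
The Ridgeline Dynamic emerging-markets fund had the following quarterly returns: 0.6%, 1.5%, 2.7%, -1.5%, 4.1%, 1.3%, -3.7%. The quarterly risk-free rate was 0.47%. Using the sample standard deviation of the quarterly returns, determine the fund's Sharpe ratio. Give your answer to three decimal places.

μ = (0.6 + 1.5 + 2.7 − 1.5 + 4.1 + 1.3 − 3.7) / 7 = 0.7143%
Sample σ = √[Σ(r − μ)² / 6] = √[40.7686 / 6] = √6.7948 = 2.6067%
Sharpe = (μ − rf) / σ = (0.7143 − 0.47) / 2.6067 = 0.2443 / 2.6067 = 0.0937

0.094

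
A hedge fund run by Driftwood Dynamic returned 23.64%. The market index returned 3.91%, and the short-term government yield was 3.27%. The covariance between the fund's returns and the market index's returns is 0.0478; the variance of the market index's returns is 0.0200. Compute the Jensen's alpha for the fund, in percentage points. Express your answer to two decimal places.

β = Cov / Var = 0.0478 / 0.0200 = 2.3900
E[R] = Rf + β(Rm − Rf) = 3.27% + 2.3900 × (3.91% − 3.27%) = 4.7996%
α = Rp − E[R] = 23.64% − 4.7996% = 18.8404

18.84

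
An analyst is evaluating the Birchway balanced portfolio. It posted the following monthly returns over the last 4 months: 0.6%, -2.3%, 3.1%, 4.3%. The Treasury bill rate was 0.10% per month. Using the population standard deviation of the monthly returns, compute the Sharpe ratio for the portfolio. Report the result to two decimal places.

μ = (0.6 − 2.3 + 3.1 + 4.3) / 4 = 5.70 / 4 = 1.4250%
Population σ = √[Σ(r − μ)² / 4] = √[25.6275 / 4] = √6.4069 = 2.5312%
Sharpe = (μ − rf) / σ = (1.4250 − 0.1) / 2.5312 = 1.3250 / 2.5312 = 0.5235

0.52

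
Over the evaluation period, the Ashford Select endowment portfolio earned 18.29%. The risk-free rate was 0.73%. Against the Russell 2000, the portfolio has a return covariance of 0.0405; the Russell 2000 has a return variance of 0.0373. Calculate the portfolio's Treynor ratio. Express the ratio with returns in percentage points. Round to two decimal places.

16.17

β = Cov / Var = 0.0405 / 0.0373 = 1.0858
Treynor = (Rp − Rf) / β = (18.29% − 0.73%) / 1.0858 = 17.56 / 1.0858 = 16.1724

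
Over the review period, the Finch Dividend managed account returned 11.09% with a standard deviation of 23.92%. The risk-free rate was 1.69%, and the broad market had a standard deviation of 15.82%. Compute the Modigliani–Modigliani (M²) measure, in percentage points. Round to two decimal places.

7.91

Sharpe = (Rp − Rf) / σp = (11.09% − 1.69%) / 23.92% = 0.3930
M² = Rf + Sharpe × σm = 1.69% + 0.3930 × 15.82% = 7.9073%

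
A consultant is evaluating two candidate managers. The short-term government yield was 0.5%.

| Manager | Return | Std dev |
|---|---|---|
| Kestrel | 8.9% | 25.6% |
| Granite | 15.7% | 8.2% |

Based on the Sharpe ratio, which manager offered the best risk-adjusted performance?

Granite

Kestrel: Sharpe ratio = (8.9% − 0.5%) / 25.6% = 0.328
Granite: Sharpe ratio = (15.7% − 0.5%) / 8.2% = 1.854
Highest: Granite (1.854).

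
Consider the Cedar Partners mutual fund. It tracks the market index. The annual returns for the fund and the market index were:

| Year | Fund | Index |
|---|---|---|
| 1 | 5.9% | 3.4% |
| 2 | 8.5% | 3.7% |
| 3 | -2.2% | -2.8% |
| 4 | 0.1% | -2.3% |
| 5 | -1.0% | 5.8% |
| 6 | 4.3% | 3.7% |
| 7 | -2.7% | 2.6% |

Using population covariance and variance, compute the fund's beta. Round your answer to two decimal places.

r̄p = 1.8429%,  r̄m = 2.0143%
Cov = Σ(rp − r̄p)(rm − r̄m) / 7 = 4.9351
Var(rm) = Σ(rm − r̄m)² / 7 = 9.1527
β = Cov / Var = 4.9351 / 9.1527 = 0.5392

0.54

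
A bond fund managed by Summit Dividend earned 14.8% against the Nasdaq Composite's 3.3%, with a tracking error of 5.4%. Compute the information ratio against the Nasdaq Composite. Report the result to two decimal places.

IR = (Rp − Rb) / TE = (14.8% − 3.3%) / 5.4% = 11.50% / 5.4% = 2.1296

2.13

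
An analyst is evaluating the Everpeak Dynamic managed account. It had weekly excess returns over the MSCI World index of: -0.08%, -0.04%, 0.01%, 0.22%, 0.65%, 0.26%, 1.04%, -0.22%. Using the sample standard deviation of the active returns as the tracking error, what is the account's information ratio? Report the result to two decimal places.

Mean return μ = 1.840 / 8 = 0.2300%
Sample std dev = √[1.2534 / 7] = 0.4232%
IR = μ / tracking error = 0.2300 / 0.4232 = 0.5435

0.54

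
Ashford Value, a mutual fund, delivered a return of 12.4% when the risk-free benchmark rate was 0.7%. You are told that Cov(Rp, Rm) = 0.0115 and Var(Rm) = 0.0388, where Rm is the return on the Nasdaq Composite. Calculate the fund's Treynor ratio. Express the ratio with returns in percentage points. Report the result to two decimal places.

39.47

β = Cov / Var = 0.0115 / 0.0388 = 0.2964
Treynor = (Rp − Rf) / β = (12.4% − 0.7%) / 0.2964 = 11.70 / 0.2964 = 39.4737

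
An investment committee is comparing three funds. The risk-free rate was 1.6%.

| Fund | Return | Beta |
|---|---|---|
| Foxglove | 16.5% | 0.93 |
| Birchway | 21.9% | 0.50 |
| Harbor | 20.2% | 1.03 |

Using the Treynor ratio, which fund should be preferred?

Foxglove: Treynor = (16.5% − 1.6%) / 0.93 = 16.022
Birchway: Treynor = (21.9% − 1.6%) / 0.50 = 40.600
Harbor: Treynor = (20.2% − 1.6%) / 1.03 = 18.058
Highest: Birchway (40.600).

Birchway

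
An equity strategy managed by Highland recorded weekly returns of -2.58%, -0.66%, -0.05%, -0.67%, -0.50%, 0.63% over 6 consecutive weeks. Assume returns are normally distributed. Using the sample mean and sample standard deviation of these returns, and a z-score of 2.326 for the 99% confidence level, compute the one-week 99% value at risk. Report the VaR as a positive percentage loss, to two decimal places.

3.13

r̄ = (-2.58 − 0.66 − 0.05 − 0.67 − 0.5 + 0.63) / 6 = -0.6383%
Σ(r − r̄)² = (-2.58 − (-0.6383))² + (-0.66 − (-0.6383))² + (-0.05 − (-0.6383))² + … = 5.7455
σ = √[5.7455 / 5] = 1.0720%
VaR = −(r̄ − z·σ) = −(-0.6383 − 2.326 × 1.0720) = −(-3.1318) = 3.1318%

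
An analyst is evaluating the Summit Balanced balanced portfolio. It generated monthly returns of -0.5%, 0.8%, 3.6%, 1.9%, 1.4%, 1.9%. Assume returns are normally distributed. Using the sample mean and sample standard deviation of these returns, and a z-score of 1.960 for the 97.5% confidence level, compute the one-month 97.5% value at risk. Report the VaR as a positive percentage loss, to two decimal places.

1.15

r̄ = (-0.5 + 0.8 + 3.6 + 1.9 + 1.4 + 1.9) / 6 = 1.5167%
Sample std dev = √[9.2283 / 5] = 1.3586%
VaR = −(r̄ − z·σ) = −(1.5167 − 1.960 × 1.3586) = −(-1.1462) = 1.1462%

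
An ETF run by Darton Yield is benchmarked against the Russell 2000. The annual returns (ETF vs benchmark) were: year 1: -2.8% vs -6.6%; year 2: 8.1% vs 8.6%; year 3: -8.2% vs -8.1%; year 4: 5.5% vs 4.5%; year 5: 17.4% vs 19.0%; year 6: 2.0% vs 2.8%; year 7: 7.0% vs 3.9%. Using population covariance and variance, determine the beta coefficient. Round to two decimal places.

0.88

r̄p = 4.1429%,  r̄m = 3.4429%
Cov = Σ(rp − r̄p)(rm − r̄m) / 7 = 63.2810
Var(rm) = Σ(rm − r̄m)² / 7 = 72.0653
β = Cov / Var = 63.2810 / 72.0653 = 0.8781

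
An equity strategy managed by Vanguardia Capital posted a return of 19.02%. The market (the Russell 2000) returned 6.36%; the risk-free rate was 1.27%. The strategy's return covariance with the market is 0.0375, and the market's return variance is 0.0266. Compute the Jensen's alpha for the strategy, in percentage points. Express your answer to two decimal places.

10.57

β = Cov / Var = 0.0375 / 0.0266 = 1.4098
E[R] = Rf + β(Rm − Rf) = 1.27% + 1.4098 × (6.36% − 1.27%) = 8.4459%
α = Rp − E[R] = 19.02% − 8.4459% = 10.5741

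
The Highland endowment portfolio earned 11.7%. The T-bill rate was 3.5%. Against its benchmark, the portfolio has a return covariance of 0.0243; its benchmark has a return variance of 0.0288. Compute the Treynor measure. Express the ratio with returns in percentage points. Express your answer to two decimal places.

9.72

β = Cov / Var = 0.0243 / 0.0288 = 0.8438
Treynor = (Rp − Rf) / β = (11.7% − 3.5%) / 0.8438 = 8.20 / 0.8438 = 9.7179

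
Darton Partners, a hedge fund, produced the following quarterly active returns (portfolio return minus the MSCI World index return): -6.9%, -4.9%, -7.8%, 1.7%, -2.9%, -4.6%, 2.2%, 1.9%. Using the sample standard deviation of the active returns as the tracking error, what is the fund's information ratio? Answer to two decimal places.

-0.65

Mean return r̄ = -21.30 / 8 = -2.6625%
Sample σ = √[Σ(r − r̄)² / 7] = √[116.6588 / 7] = √16.6655 = 4.0823%
IR = r̄ / tracking error = -2.6625 / 4.0823 = -0.6522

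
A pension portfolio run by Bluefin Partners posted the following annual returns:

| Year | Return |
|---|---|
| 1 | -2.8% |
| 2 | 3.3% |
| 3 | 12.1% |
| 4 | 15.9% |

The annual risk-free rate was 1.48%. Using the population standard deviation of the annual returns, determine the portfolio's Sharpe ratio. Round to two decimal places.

0.77

Mean return r̄ = 28.50 / 4 = 7.1250%
Population σ = √[Σ(r − r̄)² / 4] = √[214.8875 / 4] = √53.7219 = 7.3295%
Sharpe = (r̄ − rf) / σ = (7.1250 − 1.48) / 7.3295 = 5.6450 / 7.3295 = 0.7702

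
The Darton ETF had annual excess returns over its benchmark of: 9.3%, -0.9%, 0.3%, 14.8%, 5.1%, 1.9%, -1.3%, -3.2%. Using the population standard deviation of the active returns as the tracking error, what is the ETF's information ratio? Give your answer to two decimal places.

μ = (9.3 − 0.9 + 0.3 + 14.8 + 5.1 + 1.9 − 1.3 − 3.2) / 8 = 26.00 / 8 = 3.2500%
Σ(r − μ)² = (9.3 − 3.2500)² + (-0.9 − 3.2500)² + (0.3 − 3.2500)² + … = 263.4800
population σ = √(263.4800 / 8) = √32.9350 = 5.7389%
IR = μ / tracking error = 3.2500 / 5.7389 = 0.5663

0.57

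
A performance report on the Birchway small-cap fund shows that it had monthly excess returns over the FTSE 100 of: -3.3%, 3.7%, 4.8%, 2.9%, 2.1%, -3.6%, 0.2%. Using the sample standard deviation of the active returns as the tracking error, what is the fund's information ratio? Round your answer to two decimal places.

Mean return μ = 6.80 / 7 = 0.9714%
Sample σ = √[Σ(r − μ)² / 6] = √[66.8343 / 6] = √11.1391 = 3.3375%
IR = μ / tracking error = 0.9714 / 3.3375 = 0.2911

0.29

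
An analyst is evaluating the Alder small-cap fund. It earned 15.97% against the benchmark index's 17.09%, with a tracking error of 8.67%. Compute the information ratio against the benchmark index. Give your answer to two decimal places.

IR = (Rp − Rb) / TE = (15.97% − 17.09%) / 8.67% = -1.12% / 8.67% = -0.1292

-0.13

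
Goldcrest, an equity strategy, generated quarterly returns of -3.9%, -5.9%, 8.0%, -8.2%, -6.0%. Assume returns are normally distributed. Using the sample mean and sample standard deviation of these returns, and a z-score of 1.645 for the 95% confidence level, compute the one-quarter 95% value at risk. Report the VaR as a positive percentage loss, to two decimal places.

μ = (-3.9 − 5.9 + 8 − 8.2 − 6) / 5 = -3.2000%
Σ(r − μ)² = (-3.9 − (-3.2000))² + (-5.9 − (-3.2000))² + (8 − (-3.2000))² + … = 166.0600
sample σ = √(166.0600 / 4) = √41.5150 = 6.4432%
VaR = −(μ − z·σ) = −(-3.2000 − 1.645 × 6.4432) = −(-13.7991) = 13.7991%

13.80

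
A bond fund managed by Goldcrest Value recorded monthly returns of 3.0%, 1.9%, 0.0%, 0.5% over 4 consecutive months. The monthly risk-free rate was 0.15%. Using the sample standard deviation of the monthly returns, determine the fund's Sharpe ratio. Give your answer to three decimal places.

0.881

r̄ = (3 + 1.9 + 0 + 0.5) / 4 = 5.40 / 4 = 1.3500%
Sample std dev = √[5.5700 / 3] = 1.3626%
Sharpe = (r̄ − rf) / σ = (1.3500 − 0.15) / 1.3626 = 1.2000 / 1.3626 = 0.8807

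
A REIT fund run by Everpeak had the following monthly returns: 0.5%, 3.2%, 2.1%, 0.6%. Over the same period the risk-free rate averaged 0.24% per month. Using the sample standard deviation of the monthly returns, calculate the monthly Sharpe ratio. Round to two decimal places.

1.05

r̄ = (0.5 + 3.2 + 2.1 + 0.6) / 4 = 6.40 / 4 = 1.6000%
Σ(r − r̄)² = (0.5 − 1.6000)² + (3.2 − 1.6000)² + (2.1 − 1.6000)² + … = 5.0200
sample σ = √(5.0200 / 3) = √1.6733 = 1.2936%
Sharpe = (r̄ − rf) / σ = (1.6000 − 0.24) / 1.2936 = 1.3600 / 1.2936 = 1.0513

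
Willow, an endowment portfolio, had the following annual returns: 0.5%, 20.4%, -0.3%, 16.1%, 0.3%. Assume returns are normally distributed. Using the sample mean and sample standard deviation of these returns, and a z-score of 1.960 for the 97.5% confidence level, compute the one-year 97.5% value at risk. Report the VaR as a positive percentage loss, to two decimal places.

12.25

r̄ = (0.5 + 20.4 − 0.3 + 16.1 + 0.3) / 5 = 7.4000%
Sample std dev = √[402.0000 / 4] = 10.0250%
VaR = −(r̄ − z·σ) = −(7.4000 − 1.960 × 10.0250) = −(-12.2490) = 12.2490%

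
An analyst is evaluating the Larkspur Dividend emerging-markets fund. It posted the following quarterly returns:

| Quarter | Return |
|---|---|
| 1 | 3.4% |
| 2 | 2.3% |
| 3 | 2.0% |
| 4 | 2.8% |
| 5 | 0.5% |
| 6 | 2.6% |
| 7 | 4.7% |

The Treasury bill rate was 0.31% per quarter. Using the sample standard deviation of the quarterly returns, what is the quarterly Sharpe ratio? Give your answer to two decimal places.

1.79

Mean return r̄ = 18.30 / 7 = 2.6143%
Σ(r − r̄)² = 9.9486; sample σ = √(9.9486/6) = 1.2877%
Sharpe = (r̄ − rf) / σ = (2.6143 − 0.31) / 1.2877 = 2.3043 / 1.2877 = 1.7895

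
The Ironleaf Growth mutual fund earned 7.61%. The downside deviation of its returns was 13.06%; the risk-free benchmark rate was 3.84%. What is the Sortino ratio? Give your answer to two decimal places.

0.29

Sortino = (Rp − Rf) / σd = (7.61% − 3.84%) / 13.06% = 3.77% / 13.06% = 0.2887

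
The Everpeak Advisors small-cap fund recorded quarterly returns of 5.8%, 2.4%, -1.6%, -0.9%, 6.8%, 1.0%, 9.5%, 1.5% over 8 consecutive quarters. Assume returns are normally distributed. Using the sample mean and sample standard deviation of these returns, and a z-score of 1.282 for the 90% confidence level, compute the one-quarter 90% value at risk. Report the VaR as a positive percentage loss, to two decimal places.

Mean return μ = 24.50 / 8 = 3.0625%
Sample σ = √[Σ(r − μ)² / 7] = √[107.4788 / 7] = √15.3541 = 3.9184%
VaR = −(μ − z·σ) = −(3.0625 − 1.282 × 3.9184) = −(-1.9609) = 1.9609%

1.96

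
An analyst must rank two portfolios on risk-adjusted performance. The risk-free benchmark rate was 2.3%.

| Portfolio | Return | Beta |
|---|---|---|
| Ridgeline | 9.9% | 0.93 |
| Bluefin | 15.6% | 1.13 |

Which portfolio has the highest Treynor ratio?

Ridgeline: Treynor = (9.9% − 2.3%) / 0.93 = 8.172
Bluefin: Treynor = (15.6% − 2.3%) / 1.13 = 11.770
Highest: Bluefin (11.770).

Bluefin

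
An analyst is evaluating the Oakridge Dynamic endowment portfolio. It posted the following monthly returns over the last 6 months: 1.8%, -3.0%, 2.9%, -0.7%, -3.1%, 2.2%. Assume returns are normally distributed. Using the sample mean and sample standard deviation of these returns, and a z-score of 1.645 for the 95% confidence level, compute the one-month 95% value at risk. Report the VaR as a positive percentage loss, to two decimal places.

4.37

r̄ = (1.8 − 3 + 2.9 − 0.7 − 3.1 + 2.2) / 6 = 0.10 / 6 = 0.0167%
Σ(r − r̄)² = (1.8 − 0.0167)² + (-3 − 0.0167)² + (2.9 − 0.0167)² + … = 35.5883
σ = √[35.5883 / 5] = 2.6679%
VaR = −(r̄ − z·σ) = −(0.0167 − 1.645 × 2.6679) = −(-4.3720) = 4.3720%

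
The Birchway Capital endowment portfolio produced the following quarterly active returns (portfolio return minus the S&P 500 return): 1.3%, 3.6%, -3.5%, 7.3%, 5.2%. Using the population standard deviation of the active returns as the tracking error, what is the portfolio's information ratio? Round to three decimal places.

0.751

Mean return r̄ = 13.90 / 5 = 2.7800%
Population σ = √[Σ(r − r̄)² / 5] = √[68.5880 / 5] = √13.7176 = 3.7037%
IR = r̄ / tracking error = 2.7800 / 3.7037 = 0.7506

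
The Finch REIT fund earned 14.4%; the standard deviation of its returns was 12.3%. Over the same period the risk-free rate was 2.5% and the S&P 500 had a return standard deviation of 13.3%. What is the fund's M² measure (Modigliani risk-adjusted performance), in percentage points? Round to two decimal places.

Sharpe = (Rp − Rf) / σp = (14.4% − 2.5%) / 12.3% = 0.9675
M² = Rf + Sharpe × σm = 2.5% + 0.9675 × 13.3% = 15.3678%

15.37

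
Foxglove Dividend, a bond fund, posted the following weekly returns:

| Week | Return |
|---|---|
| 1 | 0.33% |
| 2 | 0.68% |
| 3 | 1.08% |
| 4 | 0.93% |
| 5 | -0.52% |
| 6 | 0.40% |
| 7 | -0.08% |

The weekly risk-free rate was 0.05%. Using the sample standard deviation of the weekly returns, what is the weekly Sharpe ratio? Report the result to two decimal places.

μ = (0.33 + 0.68 + 1.08 + 0.93 − 0.52 + 0.4 − 0.08) / 7 = 2.820 / 7 = 0.4029%
Sample std dev = √[1.9033 / 6] = 0.5632%
Sharpe = (μ − rf) / σ = (0.4029 − 0.05) / 0.5632 = 0.3529 / 0.5632 = 0.6266

0.63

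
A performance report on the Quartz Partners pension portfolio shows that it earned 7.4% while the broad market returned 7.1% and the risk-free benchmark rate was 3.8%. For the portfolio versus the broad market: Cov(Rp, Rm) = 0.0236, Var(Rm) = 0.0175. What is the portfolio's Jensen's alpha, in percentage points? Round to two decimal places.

-0.85

β = Cov / Var = 0.0236 / 0.0175 = 1.3486
E[R] = Rf + β(Rm − Rf) = 3.8% + 1.3486 × (7.1% − 3.8%) = 8.2504%
α = Rp − E[R] = 7.4% − 8.2504% = -0.8504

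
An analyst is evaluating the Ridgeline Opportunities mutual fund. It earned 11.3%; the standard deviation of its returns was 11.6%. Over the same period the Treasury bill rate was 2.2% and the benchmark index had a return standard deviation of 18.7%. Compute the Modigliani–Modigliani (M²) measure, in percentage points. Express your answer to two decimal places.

16.87

Sharpe = (Rp − Rf) / σp = (11.3% − 2.2%) / 11.6% = 0.7845
M² = Rf + Sharpe × σm = 2.2% + 0.7845 × 18.7% = 16.8702%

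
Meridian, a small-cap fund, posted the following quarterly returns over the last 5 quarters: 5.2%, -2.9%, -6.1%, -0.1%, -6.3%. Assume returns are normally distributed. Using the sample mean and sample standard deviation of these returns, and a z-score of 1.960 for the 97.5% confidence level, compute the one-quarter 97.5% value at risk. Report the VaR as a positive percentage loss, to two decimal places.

Mean return r̄ = -10.20 / 5 = -2.0400%
Σ(r − r̄)² = 91.5520; sample σ = √(91.5520/4) = 4.7841%
VaR = −(r̄ − z·σ) = −(-2.0400 − 1.960 × 4.7841) = −(-11.4168) = 11.4168%

11.42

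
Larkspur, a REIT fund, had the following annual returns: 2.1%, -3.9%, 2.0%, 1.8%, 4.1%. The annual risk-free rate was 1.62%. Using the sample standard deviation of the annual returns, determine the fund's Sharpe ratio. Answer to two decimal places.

-0.13

μ = (2.1 − 3.9 + 2 + 1.8 + 4.1) / 5 = 6.10 / 5 = 1.2200%
Sample std dev = √[36.2280 / 4] = 3.0095%
Sharpe = (μ − rf) / σ = (1.2200 − 1.62) / 3.0095 = -0.4000 / 3.0095 = -0.1329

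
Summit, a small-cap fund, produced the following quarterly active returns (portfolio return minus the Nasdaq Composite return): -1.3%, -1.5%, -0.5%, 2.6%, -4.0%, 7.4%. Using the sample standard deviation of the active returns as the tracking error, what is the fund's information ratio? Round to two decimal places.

0.11

r̄ = (-1.3 − 1.5 − 0.5 + 2.6 − 4 + 7.4) / 6 = 2.70 / 6 = 0.4500%
Σ(r − r̄)² = 80.4950; sample σ = √(80.4950/5) = 4.0124%
IR = r̄ / tracking error = 0.4500 / 4.0124 = 0.1122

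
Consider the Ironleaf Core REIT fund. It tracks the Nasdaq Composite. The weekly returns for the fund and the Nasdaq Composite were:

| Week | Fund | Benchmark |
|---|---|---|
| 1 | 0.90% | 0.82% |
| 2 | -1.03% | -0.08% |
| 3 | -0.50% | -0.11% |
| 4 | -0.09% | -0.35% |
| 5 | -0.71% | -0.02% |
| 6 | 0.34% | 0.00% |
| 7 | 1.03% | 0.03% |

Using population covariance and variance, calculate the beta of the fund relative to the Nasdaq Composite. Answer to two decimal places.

1.19

r̄p = -0.0086%,  r̄m = 0.0414%
Cov = Σ(rp − r̄p)(rm − r̄m) / 7 = 0.1364
Var(rm) = Σ(rm − r̄m)² / 7 = 0.1147
β = Cov / Var = 0.1364 / 0.1147 = 1.1892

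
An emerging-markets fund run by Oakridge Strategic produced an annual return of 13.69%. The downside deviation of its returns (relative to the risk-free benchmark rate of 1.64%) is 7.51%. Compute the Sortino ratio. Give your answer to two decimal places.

1.60

Sortino = (Rp − Rf) / σd = (13.69% − 1.64%) / 7.51% = 12.05% / 7.51% = 1.6045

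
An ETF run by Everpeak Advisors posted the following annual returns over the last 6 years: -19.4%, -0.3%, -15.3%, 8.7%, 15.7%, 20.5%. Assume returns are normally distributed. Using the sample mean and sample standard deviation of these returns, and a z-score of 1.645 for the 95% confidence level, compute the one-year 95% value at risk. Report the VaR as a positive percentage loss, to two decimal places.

μ = (-19.4 − 0.3 − 15.3 + 8.7 + 15.7 + 20.5) / 6 = 9.90 / 6 = 1.6500%
Sample std dev = √[1336.6350 / 5] = 16.3501%
VaR = −(μ − z·σ) = −(1.6500 − 1.645 × 16.3501) = −(-25.2459) = 25.2459%

25.25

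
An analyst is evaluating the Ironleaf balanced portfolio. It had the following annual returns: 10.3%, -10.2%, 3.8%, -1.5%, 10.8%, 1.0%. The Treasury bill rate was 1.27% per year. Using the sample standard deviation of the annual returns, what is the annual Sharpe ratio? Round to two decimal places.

0.14

Mean return r̄ = 14.20 / 6 = 2.3667%
Sample σ = √[Σ(r − r̄)² / 5] = √[310.8533 / 5] = √62.1707 = 7.8848%
Sharpe = (r̄ − rf) / σ = (2.3667 − 1.27) / 7.8848 = 1.0967 / 7.8848 = 0.1391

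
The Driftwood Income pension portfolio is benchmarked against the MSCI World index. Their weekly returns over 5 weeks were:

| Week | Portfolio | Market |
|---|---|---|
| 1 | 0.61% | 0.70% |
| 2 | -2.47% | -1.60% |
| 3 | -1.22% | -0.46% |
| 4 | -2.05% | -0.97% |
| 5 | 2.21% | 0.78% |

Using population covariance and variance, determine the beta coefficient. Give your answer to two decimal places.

r̄p = -0.5840%,  r̄m = -0.3100%
Cov = Σ(rp − r̄p)(rm − r̄m) / 5 = 1.5495
Var(rm) = Σ(rm − r̄m)² / 5 = 0.8661
β = Cov / Var = 1.5495 / 0.8661 = 1.7891

1.79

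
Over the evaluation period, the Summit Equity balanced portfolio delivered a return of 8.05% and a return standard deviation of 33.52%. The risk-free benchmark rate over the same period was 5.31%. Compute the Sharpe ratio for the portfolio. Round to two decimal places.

Sharpe = (Rp − Rf) / σp = (8.05% − 5.31%) / 33.52% = 2.74% / 33.52% = 0.0817

0.08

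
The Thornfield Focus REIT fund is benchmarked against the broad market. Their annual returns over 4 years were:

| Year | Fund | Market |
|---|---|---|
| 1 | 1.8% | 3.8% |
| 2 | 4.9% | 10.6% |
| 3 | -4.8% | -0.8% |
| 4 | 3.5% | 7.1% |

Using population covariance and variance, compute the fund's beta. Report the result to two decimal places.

r̄p = 1.3500%,  r̄m = 5.1750%
Cov = Σ(rp − r̄p)(rm − r̄m) / 4 = 14.8813
Var(rm) = Σ(rm − r̄m)² / 4 = 17.6819
β = Cov / Var = 14.8813 / 17.6819 = 0.8416

0.84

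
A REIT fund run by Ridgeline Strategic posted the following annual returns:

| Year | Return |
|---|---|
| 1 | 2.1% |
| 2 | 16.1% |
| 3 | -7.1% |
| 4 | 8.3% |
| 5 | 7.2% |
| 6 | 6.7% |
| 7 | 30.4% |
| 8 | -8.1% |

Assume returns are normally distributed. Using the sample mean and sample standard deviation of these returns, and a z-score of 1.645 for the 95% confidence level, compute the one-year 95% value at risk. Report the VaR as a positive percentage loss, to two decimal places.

Mean return μ = 55.60 / 8 = 6.9500%
Sample std dev = √[1083.0000 / 7] = 12.4384%
VaR = −(μ − z·σ) = −(6.9500 − 1.645 × 12.4384) = −(-13.5112) = 13.5112%

13.51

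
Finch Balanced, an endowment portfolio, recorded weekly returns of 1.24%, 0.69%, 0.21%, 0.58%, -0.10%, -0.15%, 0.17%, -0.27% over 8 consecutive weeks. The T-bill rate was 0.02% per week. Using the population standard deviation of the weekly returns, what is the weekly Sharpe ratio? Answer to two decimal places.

0.58

μ = (1.24 + 0.69 + 0.21 + 0.58 − 0.1 − 0.15 + 0.17 − 0.27) / 8 = 2.370 / 8 = 0.2963%
Population σ = √[Σ(r − μ)² / 8] = √[1.8264 / 8] = √0.2283 = 0.4778%
Sharpe = (μ − rf) / σ = (0.2963 − 0.02) / 0.4778 = 0.2763 / 0.4778 = 0.5783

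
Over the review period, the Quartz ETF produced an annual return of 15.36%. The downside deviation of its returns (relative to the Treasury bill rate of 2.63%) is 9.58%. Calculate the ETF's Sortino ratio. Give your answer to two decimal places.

1.33

Sortino = (Rp − Rf) / σd = (15.36% − 2.63%) / 9.58% = 12.73% / 9.58% = 1.3288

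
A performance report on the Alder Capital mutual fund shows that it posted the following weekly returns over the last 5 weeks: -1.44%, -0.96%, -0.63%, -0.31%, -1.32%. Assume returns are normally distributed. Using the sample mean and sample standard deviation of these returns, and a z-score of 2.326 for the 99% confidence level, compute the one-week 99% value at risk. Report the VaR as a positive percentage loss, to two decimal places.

2.03

r̄ = (-1.44 − 0.96 − 0.63 − 0.31 − 1.32) / 5 = -0.9320%
Sample σ = √[Σ(r − r̄)² / 4] = √[0.8875 / 4] = √0.2219 = 0.4711%
VaR = −(r̄ − z·σ) = −(-0.9320 − 2.326 × 0.4711) = −(-2.0278) = 2.0278%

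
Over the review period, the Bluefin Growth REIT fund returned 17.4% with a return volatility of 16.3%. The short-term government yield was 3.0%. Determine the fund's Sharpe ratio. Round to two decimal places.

0.88

Sharpe = (Rp − Rf) / σp = (17.4% − 3.0%) / 16.3% = 14.40% / 16.3% = 0.8834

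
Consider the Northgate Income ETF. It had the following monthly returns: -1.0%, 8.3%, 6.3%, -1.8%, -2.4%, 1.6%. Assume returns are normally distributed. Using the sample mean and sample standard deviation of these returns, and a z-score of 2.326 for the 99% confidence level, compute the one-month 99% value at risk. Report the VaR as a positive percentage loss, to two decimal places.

8.62

Mean return μ = 11.00 / 6 = 1.8333%
Σ(r − μ)² = 100.9733; sample σ = √(100.9733/5) = 4.4938%
VaR = −(μ − z·σ) = −(1.8333 − 2.326 × 4.4938) = −(-8.6193) = 8.6193%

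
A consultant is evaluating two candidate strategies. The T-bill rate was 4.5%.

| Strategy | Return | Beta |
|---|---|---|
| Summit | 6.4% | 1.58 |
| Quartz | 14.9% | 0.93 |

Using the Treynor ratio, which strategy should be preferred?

Quartz

Summit: Treynor = (6.4% − 4.5%) / 1.58 = 1.203
Quartz: Treynor = (14.9% − 4.5%) / 0.93 = 11.183
Highest: Quartz (11.183).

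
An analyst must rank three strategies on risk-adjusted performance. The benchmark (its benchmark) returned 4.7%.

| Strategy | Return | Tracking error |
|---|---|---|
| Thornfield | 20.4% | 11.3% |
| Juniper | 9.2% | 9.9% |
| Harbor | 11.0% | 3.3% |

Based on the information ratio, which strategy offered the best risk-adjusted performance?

Harbor

Thornfield: IR = (20.4% − 4.7%) / 11.3% = 1.389
Juniper: IR = (9.2% − 4.7%) / 9.9% = 0.455
Harbor: IR = (11.0% − 4.7%) / 3.3% = 1.909
Highest: Harbor (1.909).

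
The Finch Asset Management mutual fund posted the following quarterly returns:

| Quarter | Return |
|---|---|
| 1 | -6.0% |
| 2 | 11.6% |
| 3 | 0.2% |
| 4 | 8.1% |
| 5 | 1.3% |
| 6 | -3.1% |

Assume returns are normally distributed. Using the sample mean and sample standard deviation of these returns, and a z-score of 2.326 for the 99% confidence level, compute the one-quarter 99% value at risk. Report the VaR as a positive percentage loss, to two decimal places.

13.52

μ = (-6 + 11.6 + 0.2 + 8.1 + 1.3 − 3.1) / 6 = 2.0167%
Σ(r − μ)² = 223.1083; sample σ = √(223.1083/5) = 6.6799%
VaR = −(μ − z·σ) = −(2.0167 − 2.326 × 6.6799) = −(-13.5207) = 13.5207%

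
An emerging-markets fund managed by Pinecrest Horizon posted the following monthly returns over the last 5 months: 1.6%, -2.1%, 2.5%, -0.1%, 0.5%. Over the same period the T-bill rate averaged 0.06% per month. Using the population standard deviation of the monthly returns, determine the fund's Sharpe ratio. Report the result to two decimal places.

r̄ = (1.6 − 2.1 + 2.5 − 0.1 + 0.5) / 5 = 2.40 / 5 = 0.4800%
Σ(r − r̄)² = 12.3280; population σ = √(12.3280/5) = 1.5702%
Sharpe = (r̄ − rf) / σ = (0.4800 − 0.06) / 1.5702 = 0.4200 / 1.5702 = 0.2675

0.27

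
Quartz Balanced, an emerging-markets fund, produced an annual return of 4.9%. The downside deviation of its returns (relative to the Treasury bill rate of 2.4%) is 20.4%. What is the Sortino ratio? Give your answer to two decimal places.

0.12

Sortino = (Rp − Rf) / σd = (4.9% − 2.4%) / 20.4% = 2.50% / 20.4% = 0.1225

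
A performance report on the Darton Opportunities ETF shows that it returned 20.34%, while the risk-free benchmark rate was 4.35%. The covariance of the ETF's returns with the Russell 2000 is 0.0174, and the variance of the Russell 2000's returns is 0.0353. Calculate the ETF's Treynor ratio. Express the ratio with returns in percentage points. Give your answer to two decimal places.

β = Cov / Var = 0.0174 / 0.0353 = 0.4929
Treynor = (Rp − Rf) / β = (20.34% − 4.35%) / 0.4929 = 15.99 / 0.4929 = 32.4407

32.44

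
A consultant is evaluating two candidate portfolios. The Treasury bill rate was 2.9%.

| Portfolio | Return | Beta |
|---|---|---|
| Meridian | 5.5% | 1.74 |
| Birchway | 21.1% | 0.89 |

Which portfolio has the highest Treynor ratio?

Birchway

Meridian: Treynor = (5.5% − 2.9%) / 1.74 = 1.494
Birchway: Treynor = (21.1% − 2.9%) / 0.89 = 20.449
Highest: Birchway (20.449).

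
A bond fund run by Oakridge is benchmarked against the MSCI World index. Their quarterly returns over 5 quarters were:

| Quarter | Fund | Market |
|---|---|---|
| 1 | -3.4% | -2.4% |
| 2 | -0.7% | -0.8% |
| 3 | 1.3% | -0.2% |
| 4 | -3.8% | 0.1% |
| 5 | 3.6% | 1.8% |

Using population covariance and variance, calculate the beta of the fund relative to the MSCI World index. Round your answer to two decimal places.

1.48

r̄p = -0.6000%,  r̄m = -0.3000%
Cov = Σ(rp − r̄p)(rm − r̄m) / 5 = 2.7320
Var(rm) = Σ(rm − r̄m)² / 5 = 1.8480
β = Cov / Var = 2.7320 / 1.8480 = 1.4784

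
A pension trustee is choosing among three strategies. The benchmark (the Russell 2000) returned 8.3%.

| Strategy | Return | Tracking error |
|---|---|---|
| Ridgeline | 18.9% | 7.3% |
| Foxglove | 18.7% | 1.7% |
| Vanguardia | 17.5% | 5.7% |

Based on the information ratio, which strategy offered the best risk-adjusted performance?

Foxglove

Ridgeline: IR = (18.9% − 8.3%) / 7.3% = 1.452
Foxglove: IR = (18.7% − 8.3%) / 1.7% = 6.118
Vanguardia: IR = (17.5% − 8.3%) / 5.7% = 1.614
Highest: Foxglove (6.118).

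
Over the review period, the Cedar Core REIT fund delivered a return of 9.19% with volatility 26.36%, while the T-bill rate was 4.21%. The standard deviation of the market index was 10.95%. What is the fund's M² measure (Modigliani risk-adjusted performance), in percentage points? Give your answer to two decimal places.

6.28

Sharpe = (Rp − Rf) / σp = (9.19% − 4.21%) / 26.36% = 0.1889
M² = Rf + Sharpe × σm = 4.21% + 0.1889 × 10.95% = 6.2785%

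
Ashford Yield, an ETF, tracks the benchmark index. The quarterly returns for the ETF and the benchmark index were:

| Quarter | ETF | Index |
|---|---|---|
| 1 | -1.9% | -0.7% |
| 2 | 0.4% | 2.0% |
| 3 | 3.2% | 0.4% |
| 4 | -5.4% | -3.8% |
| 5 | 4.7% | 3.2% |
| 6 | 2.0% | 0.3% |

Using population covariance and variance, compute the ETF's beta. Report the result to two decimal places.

r̄p = 0.5000%,  r̄m = 0.2333%
Cov = Σ(rp − r̄p)(rm − r̄m) / 6 = 6.4783
Var(rm) = Σ(rm − r̄m)² / 6 = 4.8489
β = Cov / Var = 6.4783 / 4.8489 = 1.3360

1.34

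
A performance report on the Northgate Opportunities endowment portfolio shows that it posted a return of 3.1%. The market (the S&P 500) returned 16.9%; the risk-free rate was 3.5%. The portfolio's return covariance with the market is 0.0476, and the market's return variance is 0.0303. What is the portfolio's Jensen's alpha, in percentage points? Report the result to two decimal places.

β = Cov / Var = 0.0476 / 0.0303 = 1.5710
E[R] = Rf + β(Rm − Rf) = 3.5% + 1.5710 × (16.9% − 3.5%) = 24.5514%
α = Rp − E[R] = 3.1% − 24.5514% = -21.4514

-21.45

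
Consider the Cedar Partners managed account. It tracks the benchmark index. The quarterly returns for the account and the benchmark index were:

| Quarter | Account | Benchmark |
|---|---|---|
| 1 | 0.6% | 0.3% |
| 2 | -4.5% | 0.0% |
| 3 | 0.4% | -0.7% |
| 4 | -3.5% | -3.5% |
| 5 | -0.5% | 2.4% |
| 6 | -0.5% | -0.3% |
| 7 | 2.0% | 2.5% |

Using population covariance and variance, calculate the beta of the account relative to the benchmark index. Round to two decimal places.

r̄p = -0.8571%,  r̄m = 0.1000%
Cov = Σ(rp − r̄p)(rm − r̄m) / 7 = 2.3857
Var(rm) = Σ(rm − r̄m)² / 7 = 3.5514
β = Cov / Var = 2.3857 / 3.5514 = 0.6718

0.67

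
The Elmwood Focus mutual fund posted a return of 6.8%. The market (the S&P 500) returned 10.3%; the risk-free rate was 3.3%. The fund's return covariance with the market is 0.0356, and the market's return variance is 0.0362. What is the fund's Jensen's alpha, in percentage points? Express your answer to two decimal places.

β = Cov / Var = 0.0356 / 0.0362 = 0.9834
E[R] = Rf + β(Rm − Rf) = 3.3% + 0.9834 × (10.3% − 3.3%) = 10.1838%
α = Rp − E[R] = 6.8% − 10.1838% = -3.3838

-3.38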